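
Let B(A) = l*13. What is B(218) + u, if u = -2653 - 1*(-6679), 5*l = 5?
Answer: 4039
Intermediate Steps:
l = 1 (l = (⅕)*5 = 1)
B(A) = 13 (B(A) = 1*13 = 13)
u = 4026 (u = -2653 + 6679 = 4026)
B(218) + u = 13 + 4026 = 4039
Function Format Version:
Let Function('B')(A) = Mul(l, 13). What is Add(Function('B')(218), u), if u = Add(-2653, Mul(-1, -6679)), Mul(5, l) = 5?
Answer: 4039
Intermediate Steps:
l = 1 (l = Mul(Rational(1, 5), 5) = 1)
Function('B')(A) = 13 (Function('B')(A) = Mul(1, 13) = 13)
u = 4026 (u = Add(-2653, 6679) = 4026)
Add(Function('B')(218), u) = Add(13, 4026) = 4039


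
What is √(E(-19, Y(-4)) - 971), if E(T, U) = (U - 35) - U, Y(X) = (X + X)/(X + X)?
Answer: I*√1006 ≈ 31.717*I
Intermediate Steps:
Y(X) = 1 (Y(X) = (2*X)/((2*X)) = (2*X)*(1/(2*X)) = 1)
E(T, U) = -35 (E(T, U) = (-35 + U) - U = -35)
√(E(-19, Y(-4)) - 971) = √(-35 - 971) = √(-1006) = I*√1006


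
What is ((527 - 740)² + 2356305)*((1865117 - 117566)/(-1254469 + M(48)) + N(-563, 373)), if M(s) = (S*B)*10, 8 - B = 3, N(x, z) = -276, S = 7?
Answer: -835504906477230/1254119 ≈ -6.6621e+8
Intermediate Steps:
B = 5 (B = 8 - 1*3 = 8 - 3 = 5)
M(s) = 350 (M(s) = (7*5)*10 = 35*10 = 350)
((527 - 740)² + 2356305)*((1865117 - 117566)/(-1254469 + M(48)) + N(-563, 373)) = ((527 - 740)² + 2356305)*((1865117 - 117566)/(-1254469 + 350) - 276) = ((-213)² + 2356305)*(1747551/(-1254119) - 276) = (45369 + 2356305)*(1747551*(-1/1254119) - 276) = 2401674*(-1747551/1254119 - 276) = 2401674*(-347884395/1254119) = -835504906477230/1254119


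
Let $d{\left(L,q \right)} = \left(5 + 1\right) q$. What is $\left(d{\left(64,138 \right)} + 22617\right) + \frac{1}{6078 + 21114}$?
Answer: $\frac{637516441}{27192} \approx 23445.0$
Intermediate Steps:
$d{\left(L,q \right)} = 6 q$
$\left(d{\left(64,138 \right)} + 22617\right) + \frac{1}{6078 + 21114} = \left(6 \cdot 138 + 22617\right) + \frac{1}{6078 + 21114} = \left(828 + 22617\right) + \frac{1}{27192} = 23445 + \frac{1}{27192} = \frac{637516441}{27192}$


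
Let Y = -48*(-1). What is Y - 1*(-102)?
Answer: 150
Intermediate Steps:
Y = 48 (Y = -48*(-1) = 48)
Y - 1*(-102) = 48 - 1*(-102) = 48 + 102 = 150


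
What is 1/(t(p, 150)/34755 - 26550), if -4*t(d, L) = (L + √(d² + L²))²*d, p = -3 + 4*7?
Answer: -821245997292/21810817268818225 + 1668240*√37/872432690752729 ≈ -3.7641e-5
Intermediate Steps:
p = 25 (p = -3 + 28 = 25)
t(d, L) = -d*(L + √(L² + d²))²/4 (t(d, L) = -(L + √(d² + L²))²*d/4 = -(L + √(L² + d²))²*d/4 = -d*(L + √(L² + d²))²/4)
1/(t(p, 150)/34755 - 26550) = 1/(-¼*25*(150 + √(150² + 25²))²/34755 - 26550) = 1/(-¼*25*(150 + √(22500 + 625))²*(1/34755) - 26550) = 1/(-¼*25*(150 + √23125)²*(1/34755) - 26550) = 1/(-¼*25*(150 + 25*√37)²*(1/34755) - 26550) = 1/(-25*(150 + 25*√37)²/4*(1/34755) - 26550) = 1/(-5*(150 + 25*√37)²/27804 - 26550) = 1/(-26550 - 5*(150 + 25*√37)²/27804)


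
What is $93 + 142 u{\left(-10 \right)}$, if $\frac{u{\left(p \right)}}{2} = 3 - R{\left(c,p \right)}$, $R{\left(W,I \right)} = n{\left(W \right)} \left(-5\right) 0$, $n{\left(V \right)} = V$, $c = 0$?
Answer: $945$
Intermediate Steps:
$R{\left(W,I \right)} = 0$ ($R{\left(W,I \right)} = W \left(-5\right) 0 = - 5 W 0 = 0$)
$u{\left(p \right)} = 6$ ($u{\left(p \right)} = 2 \left(3 - 0\right) = 2 \left(3 + 0\right) = 2 \cdot 3 = 6$)
$93 + 142 u{\left(-10 \right)} = 93 + 142 \cdot 6 = 93 + 852 = 945$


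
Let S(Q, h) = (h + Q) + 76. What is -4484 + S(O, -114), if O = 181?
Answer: -4341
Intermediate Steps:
S(Q, h) = 76 + Q + h (S(Q, h) = (Q + h) + 76 = 76 + Q + h)
-4484 + S(O, -114) = -4484 + (76 + 181 - 114) = -4484 + 143 = -4341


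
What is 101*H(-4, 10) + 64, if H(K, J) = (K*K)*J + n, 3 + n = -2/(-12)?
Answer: 95627/6 ≈ 15938.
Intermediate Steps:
n = -17/6 (n = -3 - 2/(-12) = -3 - 2*(-1/12) = -3 + 1/6 = -17/6 ≈ -2.8333)
H(K, J) = -17/6 + J*K**2 (H(K, J) = (K*K)*J - 17/6 = K**2*J - 17/6 = J*K**2 - 17/6 = -17/6 + J*K**2)
101*H(-4, 10) + 64 = 101*(-17/6 + 10*(-4)**2) + 64 = 101*(-17/6 + 10*16) + 64 = 101*(-17/6 + 160) + 64 = 101*(943/6) + 64 = 95243/6 + 64 = 95627/6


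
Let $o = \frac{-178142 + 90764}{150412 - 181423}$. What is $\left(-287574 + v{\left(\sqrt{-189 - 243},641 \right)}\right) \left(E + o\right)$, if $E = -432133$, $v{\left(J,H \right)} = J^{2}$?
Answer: $\frac{1286502553738170}{10337} \approx 1.2446 \cdot 10^{11}$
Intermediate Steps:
$o = \frac{29126}{10337}$ ($o = - \frac{87378}{-31011} = \left(-87378\right) \left(- \frac{1}{31011}\right) = \frac{29126}{10337} \approx 2.8176$)
$\left(-287574 + v{\left(\sqrt{-189 - 243},641 \right)}\right) \left(E + o\right) = \left(-287574 + \left(\sqrt{-189 - 243}\right)^{2}\right) \left(-432133 + \frac{29126}{10337}\right) = \left(-287574 + \left(\sqrt{-432}\right)^{2}\right) \left(- \frac{4466929695}{10337}\right) = \left(-287574 + \left(12 i \sqrt{3}\right)^{2}\right) \left(- \frac{4466929695}{10337}\right) = \left(-287574 - 432\right) \left(- \frac{4466929695}{10337}\right) = \left(-288006\right) \left(- \frac{4466929695}{10337}\right) = \frac{1286502553738170}{10337}$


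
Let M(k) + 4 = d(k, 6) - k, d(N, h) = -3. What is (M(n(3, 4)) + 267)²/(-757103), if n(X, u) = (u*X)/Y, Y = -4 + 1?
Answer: -69696/757103 ≈ -0.092056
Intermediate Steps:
Y = -3
n(X, u) = -X*u/3 (n(X, u) = (u*X)/(-3) = (X*u)*(-⅓) = -X*u/3)
M(k) = -7 - k (M(k) = -4 + (-3 - k) = -7 - k)
(M(n(3, 4)) + 267)²/(-757103) = ((-7 - (-1)*3*4/3) + 267)²/(-757103) = ((-7 - 1*(-4)) + 267)²*(-1/757103) = ((-7 + 4) + 267)²*(-1/757103) = (-3 + 267)²*(-1/757103) = 264²*(-1/757103) = 69696*(-1/757103) = -69696/757103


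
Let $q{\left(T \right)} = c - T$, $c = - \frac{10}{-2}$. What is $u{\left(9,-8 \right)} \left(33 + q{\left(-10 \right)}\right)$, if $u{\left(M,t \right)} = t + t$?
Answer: $-768$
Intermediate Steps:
$u{\left(M,t \right)} = 2 t$
$c = 5$ ($c = \left(-10\right) \left(- \frac{1}{2}\right) = 5$)
$q{\left(T \right)} = 5 - T$
$u{\left(9,-8 \right)} \left(33 + q{\left(-10 \right)}\right) = 2 \left(-8\right) \left(33 + \left(5 - -10\right)\right) = - 16 \left(33 + \left(5 + 10\right)\right) = - 16 \left(33 + 15\right) = \left(-16\right) 48 = -768$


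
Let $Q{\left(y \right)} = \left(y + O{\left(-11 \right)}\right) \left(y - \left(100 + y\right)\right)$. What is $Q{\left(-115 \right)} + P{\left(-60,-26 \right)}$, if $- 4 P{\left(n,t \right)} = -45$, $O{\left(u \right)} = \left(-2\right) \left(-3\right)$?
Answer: $\frac{43645}{4} \approx 10911.0$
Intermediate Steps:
$O{\left(u \right)} = 6$
$P{\left(n,t \right)} = \frac{45}{4}$ ($P{\left(n,t \right)} = \left(- \frac{1}{4}\right) \left(-45\right) = \frac{45}{4}$)
$Q{\left(y \right)} = -600 - 100 y$ ($Q{\left(y \right)} = \left(y + 6\right) \left(y - \left(100 + y\right)\right) = \left(6 + y\right) \left(-100\right) = -600 - 100 y$)
$Q{\left(-115 \right)} + P{\left(-60,-26 \right)} = \left(-600 - -11500\right) + \frac{45}{4} = \left(-600 + 11500\right) + \frac{45}{4} = 10900 + \frac{45}{4} = \frac{43645}{4}$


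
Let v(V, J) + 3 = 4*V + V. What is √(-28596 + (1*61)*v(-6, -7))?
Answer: 3*I*√3401 ≈ 174.95*I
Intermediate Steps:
v(V, J) = -3 + 5*V (v(V, J) = -3 + (4*V + V) = -3 + 5*V)
√(-28596 + (1*61)*v(-6, -7)) = √(-28596 + (1*61)*(-3 + 5*(-6))) = √(-28596 + 61*(-3 - 30)) = √(-28596 + 61*(-33)) = √(-28596 - 2013) = √(-30609) = 3*I*√3401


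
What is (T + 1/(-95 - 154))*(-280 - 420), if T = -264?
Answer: 46015900/249 ≈ 1.8480e+5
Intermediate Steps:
(T + 1/(-95 - 154))*(-280 - 420) = (-264 + 1/(-95 - 154))*(-280 - 420) = (-264 + 1/(-249))*(-700) = (-264 - 1/249)*(-700) = -65737/249*(-700) = 46015900/249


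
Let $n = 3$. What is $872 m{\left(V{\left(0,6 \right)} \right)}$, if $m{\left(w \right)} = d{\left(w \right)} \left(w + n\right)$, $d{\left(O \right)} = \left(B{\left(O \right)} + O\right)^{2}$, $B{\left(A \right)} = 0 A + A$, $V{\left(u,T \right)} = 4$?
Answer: $390656$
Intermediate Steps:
$B{\left(A \right)} = A$ ($B{\left(A \right)} = 0 + A = A$)
$d{\left(O \right)} = 4 O^{2}$ ($d{\left(O \right)} = \left(O + O\right)^{2} = \left(2 O\right)^{2} = 4 O^{2}$)
$m{\left(w \right)} = 4 w^{2} \left(3 + w\right)$ ($m{\left(w \right)} = 4 w^{2} \left(w + 3\right) = 4 w^{2} \left(3 + w\right)$)
$872 m{\left(V{\left(0,6 \right)} \right)} = 872 \cdot 4 \cdot 4^{2} \left(3 + 4\right) = 872 \cdot 4 \cdot 16 \cdot 7 = 872 \cdot 448 = 390656$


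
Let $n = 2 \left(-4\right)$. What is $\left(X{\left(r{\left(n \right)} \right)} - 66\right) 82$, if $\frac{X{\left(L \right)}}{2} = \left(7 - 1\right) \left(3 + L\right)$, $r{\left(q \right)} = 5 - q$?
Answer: $10332$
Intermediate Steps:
$n = -8$
$X{\left(L \right)} = 36 + 12 L$ ($X{\left(L \right)} = 2 \left(7 - 1\right) \left(3 + L\right) = 2 \cdot 6 \left(3 + L\right) = 2 \left(18 + 6 L\right) = 36 + 12 L$)
$\left(X{\left(r{\left(n \right)} \right)} - 66\right) 82 = \left(\left(36 + 12 \left(5 - -8\right)\right) - 66\right) 82 = \left(\left(36 + 12 \left(5 + 8\right)\right) - 66\right) 82 = \left(\left(36 + 12 \cdot 13\right) - 66\right) 82 = \left(\left(36 + 156\right) - 66\right) 82 = \left(192 - 66\right) 82 = 126 \cdot 82 = 10332$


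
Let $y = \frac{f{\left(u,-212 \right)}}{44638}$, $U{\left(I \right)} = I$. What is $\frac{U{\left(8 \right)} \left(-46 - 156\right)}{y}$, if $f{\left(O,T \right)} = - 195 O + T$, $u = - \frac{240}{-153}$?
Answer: $\frac{306573784}{2201} \approx 1.3929 \cdot 10^{5}$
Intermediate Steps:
$u = \frac{80}{51}$ ($u = \left(-240\right) \left(- \frac{1}{153}\right) = \frac{80}{51} \approx 1.5686$)
$f{\left(O,T \right)} = T - 195 O$
$y = - \frac{4402}{379423}$ ($y = \frac{-212 - \frac{5200}{17}}{44638} = \left(-212 - \frac{5200}{17}\right) \frac{1}{44638} = \left(- \frac{8804}{17}\right) \frac{1}{44638} = - \frac{4402}{379423} \approx -0.011602$)
$\frac{U{\left(8 \right)} \left(-46 - 156\right)}{y} = \frac{8 \left(-46 - 156\right)}{- \frac{4402}{379423}} = 8 \left(-202\right) \left(- \frac{379423}{4402}\right) = \left(-1616\right) \left(- \frac{379423}{4402}\right) = \frac{306573784}{2201}$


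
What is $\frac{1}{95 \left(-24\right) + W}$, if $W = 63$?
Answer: $- \frac{1}{2217} \approx -0.00045106$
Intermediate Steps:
$\frac{1}{95 \left(-24\right) + W} = \frac{1}{95 \left(-24\right) + 63} = \frac{1}{-2280 + 63} = \frac{1}{-2217} = - \frac{1}{2217}$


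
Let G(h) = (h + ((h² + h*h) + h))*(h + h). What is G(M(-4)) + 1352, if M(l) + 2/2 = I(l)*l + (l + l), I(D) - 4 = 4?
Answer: -267608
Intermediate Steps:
I(D) = 8 (I(D) = 4 + 4 = 8)
M(l) = -1 + 10*l (M(l) = -1 + (8*l + (l + l)) = -1 + (8*l + 2*l) = -1 + 10*l)
G(h) = 2*h*(2*h + 2*h²) (G(h) = (h + ((h² + h²) + h))*(2*h) = (h + (2*h² + h))*(2*h) = (h + (h + 2*h²))*(2*h) = (2*h + 2*h²)*(2*h) = 2*h*(2*h + 2*h²))
G(M(-4)) + 1352 = 4*(-1 + 10*(-4))²*(1 + (-1 + 10*(-4))) + 1352 = 4*(-1 - 40)²*(1 + (-1 - 40)) + 1352 = 4*(-41)²*(1 - 41) + 1352 = 4*1681*(-40) + 1352 = -268960 + 1352 = -267608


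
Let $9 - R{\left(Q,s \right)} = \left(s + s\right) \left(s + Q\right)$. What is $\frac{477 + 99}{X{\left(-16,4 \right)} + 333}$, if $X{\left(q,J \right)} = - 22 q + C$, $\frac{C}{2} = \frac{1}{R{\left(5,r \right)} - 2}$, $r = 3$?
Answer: $\frac{7872}{9361} \approx 0.84094$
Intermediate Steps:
$R{\left(Q,s \right)} = 9 - 2 s \left(Q + s\right)$ ($R{\left(Q,s \right)} = 9 - \left(s + s\right) \left(s + Q\right) = 9 - 2 s \left(Q + s\right)$)
$C = - \frac{2}{41}$ ($C = \frac{2}{\left(9 - 2 \cdot 3^{2} - 10 \cdot 3\right) - 2} = \frac{2}{\left(9 - 18 - 30\right) - 2} = \frac{2}{-39 - 2} = \frac{2}{-41} = 2 \left(- \frac{1}{41}\right) = - \frac{2}{41} \approx -0.048781$)
$X{\left(q,J \right)} = - \frac{2}{41} - 22 q$ ($X{\left(q,J \right)} = - 22 q - \frac{2}{41} = - \frac{2}{41} - 22 q$)
$\frac{477 + 99}{X{\left(-16,4 \right)} + 333} = \frac{477 + 99}{\left(- \frac{2}{41} - -352\right) + 333} = \frac{576}{\left(- \frac{2}{41} + 352\right) + 333} = \frac{576}{\frac{14430}{41} + 333} = \frac{576}{\frac{28083}{41}} = 576 \cdot \frac{41}{28083} = \frac{7872}{9361}$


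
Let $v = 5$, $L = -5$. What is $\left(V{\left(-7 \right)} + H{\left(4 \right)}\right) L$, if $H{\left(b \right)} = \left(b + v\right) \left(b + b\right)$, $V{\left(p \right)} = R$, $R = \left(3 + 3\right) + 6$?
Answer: $-420$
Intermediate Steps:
$R = 12$ ($R = 6 + 6 = 12$)
$V{\left(p \right)} = 12$
$H{\left(b \right)} = 2 b \left(5 + b\right)$ ($H{\left(b \right)} = \left(b + 5\right) \left(b + b\right) = \left(5 + b\right) 2 b = 2 b \left(5 + b\right)$)
$\left(V{\left(-7 \right)} + H{\left(4 \right)}\right) L = \left(12 + 2 \cdot 4 \left(5 + 4\right)\right) \left(-5\right) = \left(12 + 2 \cdot 4 \cdot 9\right) \left(-5\right) = \left(12 + 72\right) \left(-5\right) = 84 \left(-5\right) = -420$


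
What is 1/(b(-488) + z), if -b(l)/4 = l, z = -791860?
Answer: -1/789908 ≈ -1.2660e-6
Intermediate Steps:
b(l) = -4*l
1/(b(-488) + z) = 1/(-4*(-488) - 791860) = 1/(1952 - 791860) = 1/(-789908) = -1/789908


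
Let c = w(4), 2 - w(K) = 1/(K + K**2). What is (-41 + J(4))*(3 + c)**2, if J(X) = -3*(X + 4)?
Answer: -127413/80 ≈ -1592.7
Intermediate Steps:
w(K) = 2 - 1/(K + K**2)
c = 39/20 (c = (-1 + 2*4 + 2*4**2)/(4*(1 + 4)) = (1/4)*(-1 + 8 + 2*16)/5 = (1/4)*(1/5)*(-1 + 8 + 32) = (1/4)*(1/5)*39 = 39/20 ≈ 1.9500)
J(X) = -12 - 3*X (J(X) = -3*(4 + X) = -12 - 3*X)
(-41 + J(4))*(3 + c)**2 = (-41 + (-12 - 3*4))*(3 + 39/20)**2 = (-41 + (-12 - 12))*(99/20)**2 = (-41 - 24)*(9801/400) = -65*9801/400 = -127413/80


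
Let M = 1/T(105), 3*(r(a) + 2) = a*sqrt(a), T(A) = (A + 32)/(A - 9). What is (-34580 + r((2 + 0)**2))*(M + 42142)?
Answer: -598936529900/411 ≈ -1.4573e+9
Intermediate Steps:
T(A) = (32 + A)/(-9 + A)
r(a) = -2 + a**(3/2)/3 (r(a) = -2 + (a*sqrt(a))/3 = -2 + a**(3/2)/3)
M = 96/137 (M = 1/((32 + 105)/(-9 + 105)) = 1/(137/96) = 96/137 ≈ 0.70073)
(-34580 + r((2 + 0)**2))*(M + 42142) = (-34580 + (-2 + ((2 + 0)**2)**(3/2)/3))*(96/137 + 42142) = (-34580 + (-2 + (2**2)**(3/2)/3))*(5773550/137) = (-34580 + (-2 + 4**(3/2)/3))*(5773550/137) = (-34580 + (-2 + (1/3)*8))*(5773550/137) = (-34580 + (-2 + 8/3))*(5773550/137) = (-34580 + 2/3)*(5773550/137) = -103738/3*5773550/137 = -598936529900/411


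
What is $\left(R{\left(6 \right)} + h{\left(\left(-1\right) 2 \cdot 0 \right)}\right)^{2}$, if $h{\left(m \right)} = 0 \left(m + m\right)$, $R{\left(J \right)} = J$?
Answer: $36$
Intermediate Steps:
$h{\left(m \right)} = 0$ ($h{\left(m \right)} = 0 \cdot 2 m = 0$)
$\left(R{\left(6 \right)} + h{\left(\left(-1\right) 2 \cdot 0 \right)}\right)^{2} = \left(6 + 0\right)^{2} = 6^{2} = 36$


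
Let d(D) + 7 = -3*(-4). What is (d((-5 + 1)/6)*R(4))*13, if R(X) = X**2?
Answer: 1040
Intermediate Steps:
d(D) = 5 (d(D) = -7 - 3*(-4) = -7 + 12 = 5)
(d((-5 + 1)/6)*R(4))*13 = (5*4**2)*13 = (5*16)*13 = 80*13 = 1040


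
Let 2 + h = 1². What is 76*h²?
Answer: 76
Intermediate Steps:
h = -1 (h = -2 + 1² = -2 + 1 = -1)
76*h² = 76*(-1)² = 76*1 = 76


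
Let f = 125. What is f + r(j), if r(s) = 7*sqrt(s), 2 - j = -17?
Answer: 125 + 7*sqrt(19) ≈ 155.51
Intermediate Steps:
j = 19 (j = 2 - 1*(-17) = 2 + 17 = 19)
f + r(j) = 125 + 7*sqrt(19)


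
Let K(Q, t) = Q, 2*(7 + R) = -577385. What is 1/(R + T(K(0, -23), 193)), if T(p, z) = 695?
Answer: -2/576009 ≈ -3.4722e-6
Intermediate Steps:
R = -577399/2 (R = -7 + (½)*(-577385) = -7 - 577385/2 = -577399/2 ≈ -2.8870e+5)
1/(R + T(K(0, -23), 193)) = 1/(-577399/2 + 695) = 1/(-576009/2) = -2/576009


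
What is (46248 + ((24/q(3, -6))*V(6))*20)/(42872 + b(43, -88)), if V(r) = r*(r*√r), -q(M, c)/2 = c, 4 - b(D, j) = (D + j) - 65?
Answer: 23124/21493 + 720*√6/21493 ≈ 1.1579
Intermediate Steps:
b(D, j) = 69 - D - j (b(D, j) = 4 - ((D + j) - 65) = 4 - (-65 + D + j) = 4 + (65 - D - j) = 69 - D - j)
q(M, c) = -2*c
V(r) = r^(5/2) (V(r) = r*r^(3/2) = r^(5/2))
(46248 + ((24/q(3, -6))*V(6))*20)/(42872 + b(43, -88)) = (46248 + ((24/((-2*(-6))))*6^(5/2))*20)/(42872 + (69 - 1*43 - 1*(-88))) = (46248 + ((24/12)*(36*√6))*20)/(42872 + (69 - 43 + 88)) = (46248 + ((24*(1/12))*(36*√6))*20)/(42872 + 114) = (46248 + (2*(36*√6))*20)/42986 = (46248 + (72*√6)*20)*(1/42986) = (46248 + 1440*√6)*(1/42986) = 23124/21493 + 720*√6/21493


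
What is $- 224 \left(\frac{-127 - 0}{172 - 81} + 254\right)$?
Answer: $- \frac{735584}{13} \approx -56583.0$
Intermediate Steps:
$- 224 \left(\frac{-127 - 0}{172 - 81} + 254\right) = - 224 \left(\frac{-127 + \left(-3 + 3\right)}{91} + 254\right) = - 224 \left(\left(-127 + 0\right) \frac{1}{91} + 254\right) = - 224 \left(\left(-127\right) \frac{1}{91} + 254\right) = - 224 \left(- \frac{127}{91} + 254\right) = \left(-224\right) \frac{22987}{91} = - \frac{735584}{13}$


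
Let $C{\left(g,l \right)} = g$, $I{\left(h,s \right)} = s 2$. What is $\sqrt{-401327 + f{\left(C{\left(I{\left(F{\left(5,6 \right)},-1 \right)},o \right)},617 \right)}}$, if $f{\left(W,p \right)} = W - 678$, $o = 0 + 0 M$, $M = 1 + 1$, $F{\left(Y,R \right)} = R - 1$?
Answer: $i \sqrt{402007} \approx 634.04 i$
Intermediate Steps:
$F{\left(Y,R \right)} = -1 + R$
$M = 2$
$I{\left(h,s \right)} = 2 s$
$o = 0$ ($o = 0 + 0 \cdot 2 = 0 + 0 = 0$)
$f{\left(W,p \right)} = -678 + W$
$\sqrt{-401327 + f{\left(C{\left(I{\left(F{\left(5,6 \right)},-1 \right)},o \right)},617 \right)}} = \sqrt{-401327 + \left(-678 + 2 \left(-1\right)\right)} = \sqrt{-401327 - 680} = \sqrt{-402007} = i \sqrt{402007}$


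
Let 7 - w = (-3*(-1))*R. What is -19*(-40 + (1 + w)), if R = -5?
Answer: 323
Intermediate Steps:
w = 22 (w = 7 - (-3*(-1))*(-5) = 7 - 3*(-5) = 7 - 1*(-15) = 7 + 15 = 22)
-19*(-40 + (1 + w)) = -19*(-40 + (1 + 22)) = -19*(-40 + 23) = -19*(-17) = 323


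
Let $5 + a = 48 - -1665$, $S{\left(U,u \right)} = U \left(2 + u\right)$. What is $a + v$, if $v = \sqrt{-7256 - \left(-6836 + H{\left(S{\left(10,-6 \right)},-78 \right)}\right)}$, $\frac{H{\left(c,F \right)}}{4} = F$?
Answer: $1708 + 6 i \sqrt{3} \approx 1708.0 + 10.392 i$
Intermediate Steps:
$H{\left(c,F \right)} = 4 F$
$a = 1708$ ($a = -5 + \left(48 - -1665\right) = -5 + \left(48 + 1665\right) = -5 + 1713 = 1708$)
$v = 6 i \sqrt{3}$ ($v = \sqrt{-7256 + \left(6836 - 4 \left(-78\right)\right)} = \sqrt{-7256 + \left(6836 - -312\right)} = \sqrt{-7256 + \left(6836 + 312\right)} = \sqrt{-7256 + 7148} = \sqrt{-108} = 6 i \sqrt{3} \approx 10.392 i$)
$a + v = 1708 + 6 i \sqrt{3}$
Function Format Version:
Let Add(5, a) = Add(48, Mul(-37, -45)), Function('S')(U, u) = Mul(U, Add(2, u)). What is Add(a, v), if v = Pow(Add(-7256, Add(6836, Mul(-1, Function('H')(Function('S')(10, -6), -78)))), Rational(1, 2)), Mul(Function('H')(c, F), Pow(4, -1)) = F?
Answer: Add(1708, Mul(6, I, Pow(3, Rational(1, 2)))) ≈ Add(1708.0, Mul(10.392, I))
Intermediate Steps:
Function('H')(c, F) = Mul(4, F)
a = 1708 (a = Add(-5, Add(48, Mul(-37, -45))) = Add(-5, Add(48, 1665)) = Add(-5, 1713) = 1708)
v = Mul(6, I, Pow(3, Rational(1, 2))) (v = Pow(Add(-7256, Add(6836, Mul(-1, Mul(4, -78)))), Rational(1, 2)) = Pow(Add(-7256, Add(6836, Mul(-1, -312))), Rational(1, 2)) = Pow(Add(-7256, Add(6836, 312)), Rational(1, 2)) = Pow(Add(-7256, 7148), Rational(1, 2)) = Pow(-108, Rational(1, 2)) = Mul(6, I, Pow(3, Rational(1, 2))) ≈ Mul(10.392, I))
Add(a, v) = Add(1708, Mul(6, I, Pow(3, Rational(1, 2))))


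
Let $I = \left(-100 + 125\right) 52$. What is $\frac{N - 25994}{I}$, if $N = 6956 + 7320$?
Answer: $- \frac{5859}{650} \approx -9.0138$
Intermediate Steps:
$N = 14276$
$I = 1300$ ($I = 25 \cdot 52 = 1300$)
$\frac{N - 25994}{I} = \frac{14276 - 25994}{1300} = \left(14276 - 25994\right) \frac{1}{1300} = \left(-11718\right) \frac{1}{1300} = - \frac{5859}{650}$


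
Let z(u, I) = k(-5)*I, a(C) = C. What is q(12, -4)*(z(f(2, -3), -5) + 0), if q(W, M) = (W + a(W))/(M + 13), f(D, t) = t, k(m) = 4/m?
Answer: 32/3 ≈ 10.667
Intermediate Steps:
z(u, I) = -4*I/5 (z(u, I) = (4/(-5))*I = (4*(-⅕))*I = -4*I/5)
q(W, M) = 2*W/(13 + M) (q(W, M) = (W + W)/(M + 13) = (2*W)/(13 + M) = 2*W/(13 + M))
q(12, -4)*(z(f(2, -3), -5) + 0) = (2*12/(13 - 4))*(-⅘*(-5) + 0) = (2*12/9)*(4 + 0) = (2*12*(⅑))*4 = (8/3)*4 = 32/3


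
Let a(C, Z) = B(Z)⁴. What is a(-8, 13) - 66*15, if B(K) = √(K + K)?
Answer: -314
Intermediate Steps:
B(K) = √2*√K (B(K) = √(2*K) = √2*√K)
a(C, Z) = 4*Z² (a(C, Z) = (√2*√Z)⁴ = 4*Z²)
a(-8, 13) - 66*15 = 4*13² - 66*15 = 4*169 - 990 = 676 - 990 = -314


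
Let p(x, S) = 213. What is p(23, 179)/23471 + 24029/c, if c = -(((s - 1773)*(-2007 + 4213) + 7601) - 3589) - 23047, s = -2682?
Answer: 2651527582/230031549041 ≈ 0.011527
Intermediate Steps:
c = 9800671 (c = -(((-2682 - 1773)*(-2007 + 4213) + 7601) - 3589) - 23047 = -((-4455*2206 + 7601) - 3589) - 23047 = -((-9827730 + 7601) - 3589) - 23047 = -(-9820129 - 3589) - 23047 = -1*(-9823718) - 23047 = 9823718 - 23047 = 9800671)
p(23, 179)/23471 + 24029/c = 213/23471 + 24029/9800671 = 2651527582/230031549041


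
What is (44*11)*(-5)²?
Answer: 12100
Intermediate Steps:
(44*11)*(-5)² = 484*25 = 12100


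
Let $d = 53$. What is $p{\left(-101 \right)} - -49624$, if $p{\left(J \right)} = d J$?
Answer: $44271$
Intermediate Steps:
$p{\left(J \right)} = 53 J$
$p{\left(-101 \right)} - -49624 = 53 \left(-101\right) - -49624 = -5353 + 49624 = 44271$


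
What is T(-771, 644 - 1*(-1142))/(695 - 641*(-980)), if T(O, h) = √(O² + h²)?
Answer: √3784237/628875 ≈ 0.0030933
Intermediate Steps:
T(-771, 644 - 1*(-1142))/(695 - 641*(-980)) = √((-771)² + (644 - 1*(-1142))²)/(695 - 641*(-980)) = √(594441 + (644 + 1142)²)/(695 + 628180) = √(594441 + 1786²)/628875 = √(594441 + 3189796)*(1/628875) = √3784237*(1/628875) = √3784237/628875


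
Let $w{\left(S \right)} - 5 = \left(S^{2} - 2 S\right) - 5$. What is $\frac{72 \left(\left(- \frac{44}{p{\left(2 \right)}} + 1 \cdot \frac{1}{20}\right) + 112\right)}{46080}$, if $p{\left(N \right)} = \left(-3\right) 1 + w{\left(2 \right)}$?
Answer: $\frac{7603}{38400} \approx 0.19799$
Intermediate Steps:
$w{\left(S \right)} = S^{2} - 2 S$ ($w{\left(S \right)} = 5 - \left(5 - S^{2} + 2 S\right) = S^{2} - 2 S$)
$p{\left(N \right)} = -3$ ($p{\left(N \right)} = \left(-3\right) 1 + 2 \left(-2 + 2\right) = -3 + 2 \cdot 0 = -3 + 0 = -3$)
$\frac{72 \left(\left(- \frac{44}{p{\left(2 \right)}} + 1 \cdot \frac{1}{20}\right) + 112\right)}{46080} = \frac{72 \left(\left(- \frac{44}{-3} + 1 \cdot \frac{1}{20}\right) + 112\right)}{46080} = 72 \left(\left(\left(-44\right) \left(- \frac{1}{3}\right) + 1 \cdot \frac{1}{20}\right) + 112\right) \frac{1}{46080} = 72 \left(\left(\frac{44}{3} + \frac{1}{20}\right) + 112\right) \frac{1}{46080} = 72 \left(\frac{883}{60} + 112\right) \frac{1}{46080} = 72 \cdot \frac{7603}{60} \cdot \frac{1}{46080} = \frac{45618}{5} \cdot \frac{1}{46080} = \frac{7603}{38400}$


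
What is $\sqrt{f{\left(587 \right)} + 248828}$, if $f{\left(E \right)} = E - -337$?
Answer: $2 \sqrt{62438} \approx 499.75$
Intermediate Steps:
$f{\left(E \right)} = 337 + E$ ($f{\left(E \right)} = E + 337 = 337 + E$)
$\sqrt{f{\left(587 \right)} + 248828} = \sqrt{\left(337 + 587\right) + 248828} = \sqrt{924 + 248828} = \sqrt{249752} = 2 \sqrt{62438}$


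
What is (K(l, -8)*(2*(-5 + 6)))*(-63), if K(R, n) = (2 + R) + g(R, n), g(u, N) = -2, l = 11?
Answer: -1386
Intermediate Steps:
K(R, n) = R (K(R, n) = (2 + R) - 2 = R)
(K(l, -8)*(2*(-5 + 6)))*(-63) = (11*(2*(-5 + 6)))*(-63) = (11*(2*1))*(-63) = (11*2)*(-63) = 22*(-63) = -1386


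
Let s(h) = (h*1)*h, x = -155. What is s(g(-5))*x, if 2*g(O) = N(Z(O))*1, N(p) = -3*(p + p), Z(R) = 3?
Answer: -12555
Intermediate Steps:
N(p) = -6*p
g(O) = -9 (g(O) = (-6*3*1)/2 = (-18*1)/2 = (1/2)*(-18) = -9)
s(h) = h**2 (s(h) = h*h = h**2)
s(g(-5))*x = (-9)**2*(-155) = 81*(-155) = -12555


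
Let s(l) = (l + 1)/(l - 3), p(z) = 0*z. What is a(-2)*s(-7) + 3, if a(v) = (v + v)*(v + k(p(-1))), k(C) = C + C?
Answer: 39/5 ≈ 7.8000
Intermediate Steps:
p(z) = 0
k(C) = 2*C
a(v) = 2*v² (a(v) = (v + v)*(v + 2*0) = (2*v)*(v + 0) = (2*v)*v = 2*v²)
s(l) = (1 + l)/(-3 + l)
a(-2)*s(-7) + 3 = (2*(-2)²)*((1 - 7)/(-3 - 7)) + 3 = (2*4)*(-6/(-10)) + 3 = 8*(-⅒*(-6)) + 3 = 8*(⅗) + 3 = 24/5 + 3 = 39/5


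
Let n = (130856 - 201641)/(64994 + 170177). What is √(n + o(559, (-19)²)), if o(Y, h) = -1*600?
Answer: I*√33199886123835/235171 ≈ 24.501*I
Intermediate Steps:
o(Y, h) = -600
n = -70785/235171 ≈ -0.30099
√(n + o(559, (-19)²)) = √(-70785/235171 - 600) = √(-141173385/235171) = I*√33199886123835/235171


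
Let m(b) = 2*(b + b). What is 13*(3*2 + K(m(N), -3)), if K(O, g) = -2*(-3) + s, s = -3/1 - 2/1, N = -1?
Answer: 91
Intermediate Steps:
s = -5 (s = -3*1 - 2*1 = -3 - 2 = -5)
m(b) = 4*b (m(b) = 2*(2*b) = 4*b)
K(O, g) = 1 (K(O, g) = -2*(-3) - 5 = 6 - 5 = 1)
13*(3*2 + K(m(N), -3)) = 13*(3*2 + 1) = 13*(6 + 1) = 13*7 = 91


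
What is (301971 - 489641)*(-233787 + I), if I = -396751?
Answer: 118333066460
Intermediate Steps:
(301971 - 489641)*(-233787 + I) = (301971 - 489641)*(-233787 - 396751) = -187670*(-630538) = 118333066460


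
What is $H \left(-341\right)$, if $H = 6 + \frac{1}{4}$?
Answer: $- \frac{8525}{4} \approx -2131.3$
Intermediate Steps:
$H = \frac{25}{4}$ ($H = 6 + \frac{1}{4} = \frac{25}{4} \approx 6.25$)
$H \left(-341\right) = \frac{25}{4} \left(-341\right) = - \frac{8525}{4}$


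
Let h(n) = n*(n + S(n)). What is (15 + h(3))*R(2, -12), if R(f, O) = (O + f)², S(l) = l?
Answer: 3300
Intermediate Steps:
h(n) = 2*n² (h(n) = n*(n + n) = n*(2*n) = 2*n²)
(15 + h(3))*R(2, -12) = (15 + 2*3²)*(-12 + 2)² = (15 + 2*9)*(-10)² = (15 + 18)*100 = 33*100 = 3300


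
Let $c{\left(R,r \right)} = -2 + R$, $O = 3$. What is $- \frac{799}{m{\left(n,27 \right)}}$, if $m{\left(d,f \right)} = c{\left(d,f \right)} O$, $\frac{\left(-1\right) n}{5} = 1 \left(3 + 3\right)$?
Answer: $\frac{799}{96} \approx 8.3229$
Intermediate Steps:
$n = -30$ ($n = - 5 \cdot 1 \left(3 + 3\right) = - 5 \cdot 1 \cdot 6 = \left(-5\right) 6 = -30$)
$m{\left(d,f \right)} = -6 + 3 d$ ($m{\left(d,f \right)} = \left(-2 + d\right) 3 = -6 + 3 d$)
$- \frac{799}{m{\left(n,27 \right)}} = - \frac{799}{-6 + 3 \left(-30\right)} = - \frac{799}{-6 - 90} = - \frac{799}{-96} = \left(-799\right) \left(- \frac{1}{96}\right) = \frac{799}{96}$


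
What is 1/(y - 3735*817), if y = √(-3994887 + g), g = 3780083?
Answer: -36765/112188216263 - 2*I*√53701/9311621949829 ≈ -3.2771e-7 - 4.9773e-11*I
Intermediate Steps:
y = 2*I*√53701 (y = √(-3994887 + 3780083) = √(-214804) = 2*I*√53701 ≈ 463.47*I)
1/(y - 3735*817) = 1/(2*I*√53701 - 3735*817) = 1/(2*I*√53701 - 3051495) = 1/(-3051495 + 2*I*√53701)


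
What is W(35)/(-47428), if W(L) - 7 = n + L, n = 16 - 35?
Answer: -23/47428 ≈ -0.00048495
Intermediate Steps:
n = -19
W(L) = -12 + L (W(L) = 7 + (-19 + L) = -12 + L)
W(35)/(-47428) = (-12 + 35)/(-47428) = 23*(-1/47428) = -23/47428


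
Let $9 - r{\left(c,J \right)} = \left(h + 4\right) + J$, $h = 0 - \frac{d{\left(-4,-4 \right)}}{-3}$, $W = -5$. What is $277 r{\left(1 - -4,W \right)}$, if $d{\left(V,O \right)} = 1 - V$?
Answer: $\frac{6925}{3} \approx 2308.3$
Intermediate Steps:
$h = \frac{5}{3}$ ($h = 0 - \frac{1 - -4}{-3} = 0 - \left(1 + 4\right) \left(- \frac{1}{3}\right) = 0 - 5 \left(- \frac{1}{3}\right) = 0 - - \frac{5}{3} = 0 + \frac{5}{3} = \frac{5}{3} \approx 1.6667$)
$r{\left(c,J \right)} = \frac{10}{3} - J$ ($r{\left(c,J \right)} = 9 - \left(\left(\frac{5}{3} + 4\right) + J\right) = 9 - \left(\frac{17}{3} + J\right) = \frac{10}{3} - J$)
$277 r{\left(1 - -4,W \right)} = 277 \left(\frac{10}{3} - -5\right) = 277 \left(\frac{10}{3} + 5\right) = 277 \cdot \frac{25}{3} = \frac{6925}{3}$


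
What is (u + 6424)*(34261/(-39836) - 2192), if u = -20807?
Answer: 1256423700059/39836 ≈ 3.1540e+7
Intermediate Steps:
(u + 6424)*(34261/(-39836) - 2192) = (-20807 + 6424)*(34261/(-39836) - 2192) = -14383*(34261*(-1/39836) - 2192) = -14383*(-34261/39836 - 2192) = -14383*(-87354773/39836) = 1256423700059/39836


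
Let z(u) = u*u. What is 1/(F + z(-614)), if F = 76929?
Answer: 1/453925 ≈ 2.2030e-6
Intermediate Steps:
z(u) = u**2
1/(F + z(-614)) = 1/(76929 + (-614)**2) = 1/(76929 + 376996) = 1/453925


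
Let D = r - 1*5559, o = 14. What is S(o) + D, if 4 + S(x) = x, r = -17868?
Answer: -23417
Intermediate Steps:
S(x) = -4 + x
D = -23427 (D = -17868 - 1*5559 = -17868 - 5559 = -23427)
S(o) + D = (-4 + 14) - 23427 = 10 - 23427 = -23417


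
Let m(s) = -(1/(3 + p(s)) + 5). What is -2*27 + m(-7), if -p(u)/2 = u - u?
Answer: -178/3 ≈ -59.333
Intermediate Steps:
p(u) = 0 (p(u) = -2*(u - u) = -2*0 = 0)
m(s) = -16/3 (m(s) = -(1/(3 + 0) + 5) = -(1/3 + 5) = -(⅓ + 5) = -1*16/3 = -16/3)
-2*27 + m(-7) = -2*27 - 16/3 = -54 - 16/3 = -178/3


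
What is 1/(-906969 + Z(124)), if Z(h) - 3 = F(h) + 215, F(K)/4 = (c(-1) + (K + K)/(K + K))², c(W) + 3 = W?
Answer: -1/906715 ≈ -1.1029e-6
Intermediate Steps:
c(W) = -3 + W
F(K) = 36 (F(K) = 4*((-3 - 1) + (K + K)/(K + K))² = 4*(-4 + (2*K)/((2*K)))² = 4*(-4 + (2*K)*(1/(2*K)))² = 4*(-4 + 1)² = 4*(-3)² = 4*9 = 36)
Z(h) = 254 (Z(h) = 3 + (36 + 215) = 3 + 251 = 254)
1/(-906969 + Z(124)) = 1/(-906969 + 254) = 1/(-906715) = -1/906715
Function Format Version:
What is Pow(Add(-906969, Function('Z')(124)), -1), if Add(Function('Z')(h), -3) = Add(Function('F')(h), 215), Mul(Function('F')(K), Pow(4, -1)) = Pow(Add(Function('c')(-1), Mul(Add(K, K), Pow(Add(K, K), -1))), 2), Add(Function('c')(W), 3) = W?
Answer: Rational(-1, 906715) ≈ -1.1029e-6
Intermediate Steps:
Function('c')(W) = Add(-3, W)
Function('F')(K) = 36 (Function('F')(K) = Mul(4, Pow(Add(Add(-3, -1), Mul(Add(K, K), Pow(Add(K, K), -1))), 2)) = Mul(4, Pow(Add(-4, Mul(Mul(2, K), Pow(Mul(2, K), -1))), 2)) = Mul(4, Pow(Add(-4, Mul(Mul(2, K), Mul(Rational(1, 2), Pow(K, -1)))), 2)) = Mul(4, Pow(Add(-4, 1), 2)) = Mul(4, Pow(-3, 2)) = Mul(4, 9) = 36)
Function('Z')(h) = 254 (Function('Z')(h) = Add(3, Add(36, 215)) = Add(3, 251) = 254)
Pow(Add(-906969, Function('Z')(124)), -1) = Pow(Add(-906969, 254), -1) = Pow(-906715, -1) = Rational(-1, 906715)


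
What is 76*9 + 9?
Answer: 693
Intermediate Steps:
76*9 + 9 = 684 + 9 = 693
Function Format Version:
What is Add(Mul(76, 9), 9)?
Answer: 693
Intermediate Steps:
Add(Mul(76, 9), 9) = Add(684, 9) = 693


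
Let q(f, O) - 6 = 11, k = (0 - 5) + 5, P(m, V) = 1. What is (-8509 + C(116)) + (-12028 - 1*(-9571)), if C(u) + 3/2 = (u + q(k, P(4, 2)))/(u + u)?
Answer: -2544327/232 ≈ -10967.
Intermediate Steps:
k = 0 (k = -5 + 5 = 0)
q(f, O) = 17 (q(f, O) = 6 + 11 = 17)
C(u) = -3/2 + (17 + u)/(2*u) (C(u) = -3/2 + (u + 17)/(u + u) = -3/2 + (17 + u)/((2*u)) = -3/2 + (17 + u)*(1/(2*u)) = -3/2 + (17 + u)/(2*u))
(-8509 + C(116)) + (-12028 - 1*(-9571)) = (-8509 + (17/2 - 1*116)/116) + (-12028 - 1*(-9571)) = (-8509 + (17/2 - 116)/116) + (-12028 + 9571) = (-8509 + (1/116)*(-215/2)) - 2457 = (-8509 - 215/232) - 2457 = -1974303/232 - 2457 = -2544327/232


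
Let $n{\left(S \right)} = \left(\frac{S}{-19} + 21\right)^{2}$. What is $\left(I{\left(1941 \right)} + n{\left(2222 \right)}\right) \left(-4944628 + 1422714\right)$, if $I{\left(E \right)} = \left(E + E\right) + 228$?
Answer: $- \frac{16929977952646}{361} \approx -4.6897 \cdot 10^{10}$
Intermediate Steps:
$n{\left(S \right)} = \left(21 - \frac{S}{19}\right)^{2}$ ($n{\left(S \right)} = \left(S \left(- \frac{1}{19}\right) + 21\right)^{2} = \left(- \frac{S}{19} + 21\right)^{2} = \left(21 - \frac{S}{19}\right)^{2}$)
$I{\left(E \right)} = 228 + 2 E$ ($I{\left(E \right)} = 2 E + 228 = 228 + 2 E$)
$\left(I{\left(1941 \right)} + n{\left(2222 \right)}\right) \left(-4944628 + 1422714\right) = \left(\left(228 + 2 \cdot 1941\right) + \frac{\left(-399 + 2222\right)^{2}}{361}\right) \left(-4944628 + 1422714\right) = \left(\left(228 + 3882\right) + \frac{1823^{2}}{361}\right) \left(-3521914\right) = \left(4110 + \frac{1}{361} \cdot 3323329\right) \left(-3521914\right) = \left(4110 + \frac{3323329}{361}\right) \left(-3521914\right) = \frac{4807039}{361} \left(-3521914\right) = - \frac{16929977952646}{361}$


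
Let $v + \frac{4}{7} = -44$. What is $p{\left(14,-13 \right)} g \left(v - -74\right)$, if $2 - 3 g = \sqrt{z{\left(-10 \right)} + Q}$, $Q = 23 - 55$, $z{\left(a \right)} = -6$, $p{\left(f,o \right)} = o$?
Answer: $- \frac{5356}{21} + \frac{2678 i \sqrt{38}}{21} \approx -255.05 + 786.11 i$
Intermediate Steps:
$v = - \frac{312}{7}$ ($v = - \frac{4}{7} - 44 = - \frac{312}{7} \approx -44.571$)
$Q = -32$ ($Q = 23 - 55 = -32$)
$g = \frac{2}{3} - \frac{i \sqrt{38}}{3}$ ($g = \frac{2}{3} - \frac{\sqrt{-6 - 32}}{3} = \frac{2}{3} - \frac{\sqrt{-38}}{3} = \frac{2}{3} - \frac{i \sqrt{38}}{3} \approx 0.66667 - 2.0548 i$)
$p{\left(14,-13 \right)} g \left(v - -74\right) = - 13 \left(\frac{2}{3} - \frac{i \sqrt{38}}{3}\right) \left(- \frac{312}{7} - -74\right) = \left(- \frac{26}{3} + \frac{13 i \sqrt{38}}{3}\right) \left(- \frac{312}{7} + 74\right) = \left(- \frac{26}{3} + \frac{13 i \sqrt{38}}{3}\right) \frac{206}{7} = - \frac{5356}{21} + \frac{2678 i \sqrt{38}}{21}$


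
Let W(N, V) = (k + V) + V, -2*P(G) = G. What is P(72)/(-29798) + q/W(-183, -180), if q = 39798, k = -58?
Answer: -26951949/283081 ≈ -95.209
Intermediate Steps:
P(G) = -G/2
W(N, V) = -58 + 2*V (W(N, V) = (-58 + V) + V = -58 + 2*V)
P(72)/(-29798) + q/W(-183, -180) = -1/2*72/(-29798) + 39798/(-58 + 2*(-180)) = -36*(-1/29798) + 39798/(-58 - 360) = 18/14899 + 39798/(-418) = 18/14899 + 39798*(-1/418) = 18/14899 - 1809/19 = -26951949/283081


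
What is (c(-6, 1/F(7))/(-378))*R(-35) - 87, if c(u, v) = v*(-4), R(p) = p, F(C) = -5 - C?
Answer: -14089/162 ≈ -86.969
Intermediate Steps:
c(u, v) = -4*v
(c(-6, 1/F(7))/(-378))*R(-35) - 87 = (-4/(-5 - 1*7)/(-378))*(-35) - 87 = (-4/(-5 - 7)*(-1/378))*(-35) - 87 = (-4/(-12)*(-1/378))*(-35) - 87 = (-4*(-1/12)*(-1/378))*(-35) - 87 = ((1/3)*(-1/378))*(-35) - 87 = -1/1134*(-35) - 87 = 5/162 - 87 = -14089/162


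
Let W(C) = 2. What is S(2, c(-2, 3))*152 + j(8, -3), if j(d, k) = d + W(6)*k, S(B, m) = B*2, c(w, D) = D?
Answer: 610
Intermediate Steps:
S(B, m) = 2*B
j(d, k) = d + 2*k
S(2, c(-2, 3))*152 + j(8, -3) = (2*2)*152 + (8 + 2*(-3)) = 4*152 + (8 - 6) = 608 + 2 = 610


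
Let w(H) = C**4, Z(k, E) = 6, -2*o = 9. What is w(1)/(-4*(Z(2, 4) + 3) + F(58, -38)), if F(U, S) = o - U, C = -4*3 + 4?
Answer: -8192/197 ≈ -41.584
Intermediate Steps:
o = -9/2 (o = -1/2*9 = -9/2 ≈ -4.5000)
C = -8 (C = -12 + 4 = -8)
F(U, S) = -9/2 - U
w(H) = 4096 (w(H) = (-8)**4 = 4096)
w(1)/(-4*(Z(2, 4) + 3) + F(58, -38)) = 4096/(-4*(6 + 3) + (-9/2 - 1*58)) = 4096/(-4*9 + (-9/2 - 58)) = 4096/(-36 - 125/2) = 4096/(-197/2) = -2/197*4096 = -8192/197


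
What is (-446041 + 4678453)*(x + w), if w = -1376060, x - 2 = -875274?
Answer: -9528564572784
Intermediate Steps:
x = -875272 (x = 2 - 875274 = -875272)
(-446041 + 4678453)*(x + w) = (-446041 + 4678453)*(-875272 - 1376060) = 4232412*(-2251332) = -9528564572784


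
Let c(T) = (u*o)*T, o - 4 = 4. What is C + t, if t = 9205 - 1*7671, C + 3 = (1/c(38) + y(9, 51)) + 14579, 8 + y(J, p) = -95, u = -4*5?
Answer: 97322559/6080 ≈ 16007.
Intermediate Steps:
o = 8 (o = 4 + 4 = 8)
u = -20
y(J, p) = -103 (y(J, p) = -8 - 95 = -103)
c(T) = -160*T (c(T) = (-20*8)*T = -160*T)
C = 87995839/6080 (C = -3 + ((1/(-160*38) - 103) + 14579) = -3 + ((1/(-6080) - 103) + 14579) = -3 + ((-1/6080 - 103) + 14579) = -3 + (-626241/6080 + 14579) = -3 + 88014079/6080 = 87995839/6080 ≈ 14473.)
t = 1534 (t = 9205 - 7671 = 1534)
C + t = 87995839/6080 + 1534 = 97322559/6080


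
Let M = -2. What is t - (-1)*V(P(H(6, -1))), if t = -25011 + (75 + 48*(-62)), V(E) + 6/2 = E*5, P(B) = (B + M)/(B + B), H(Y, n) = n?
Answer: -55815/2 ≈ -27908.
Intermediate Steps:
P(B) = (-2 + B)/(2*B) (P(B) = (B - 2)/(B + B) = (-2 + B)/((2*B)) = (-2 + B)*(1/(2*B)) = (-2 + B)/(2*B))
V(E) = -3 + 5*E (V(E) = -3 + E*5 = -3 + 5*E)
t = -27912 (t = -25011 + (75 - 2976) = -25011 - 2901 = -27912)
t - (-1)*V(P(H(6, -1))) = -27912 - (-1)*(-3 + 5*((1/2)*(-2 - 1)/(-1))) = -27912 - (-1)*(-3 + 5*((1/2)*(-1)*(-3))) = -27912 - (-1)*(-3 + 5*(3/2)) = -27912 - (-1)*(-3 + 15/2) = -27912 - (-1)*9/2 = -27912 - 1*(-9/2) = -27912 + 9/2 = -55815/2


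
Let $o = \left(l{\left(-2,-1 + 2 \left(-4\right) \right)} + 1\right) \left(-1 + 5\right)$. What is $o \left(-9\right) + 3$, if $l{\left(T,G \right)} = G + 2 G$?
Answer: $939$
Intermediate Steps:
$l{\left(T,G \right)} = 3 G$
$o = -104$ ($o = \left(3 \left(-1 + 2 \left(-4\right)\right) + 1\right) \left(-1 + 5\right) = \left(3 \left(-1 - 8\right) + 1\right) 4 = \left(3 \left(-9\right) + 1\right) 4 = \left(-27 + 1\right) 4 = \left(-26\right) 4 = -104$)
$o \left(-9\right) + 3 = \left(-104\right) \left(-9\right) + 3 = 936 + 3 = 939$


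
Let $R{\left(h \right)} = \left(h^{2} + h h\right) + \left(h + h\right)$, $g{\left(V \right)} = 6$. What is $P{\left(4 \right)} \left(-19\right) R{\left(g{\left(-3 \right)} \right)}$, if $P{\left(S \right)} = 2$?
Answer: $-3192$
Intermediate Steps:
$R{\left(h \right)} = 2 h + 2 h^{2}$ ($R{\left(h \right)} = \left(h^{2} + h^{2}\right) + 2 h = 2 h^{2} + 2 h = 2 h + 2 h^{2}$)
$P{\left(4 \right)} \left(-19\right) R{\left(g{\left(-3 \right)} \right)} = 2 \left(-19\right) 2 \cdot 6 \left(1 + 6\right) = - 38 \cdot 2 \cdot 6 \cdot 7 = \left(-38\right) 84 = -3192$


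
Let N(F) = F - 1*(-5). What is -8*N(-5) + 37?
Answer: 37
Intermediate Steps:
N(F) = 5 + F (N(F) = F + 5 = 5 + F)
-8*N(-5) + 37 = -8*(5 - 5) + 37 = -8*0 + 37 = 0 + 37 = 37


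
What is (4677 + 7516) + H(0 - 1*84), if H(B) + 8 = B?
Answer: 12101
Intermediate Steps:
H(B) = -8 + B
(4677 + 7516) + H(0 - 1*84) = (4677 + 7516) + (-8 + (0 - 1*84)) = 12193 + (-8 + (0 - 84)) = 12193 + (-8 - 84) = 12193 - 92 = 12101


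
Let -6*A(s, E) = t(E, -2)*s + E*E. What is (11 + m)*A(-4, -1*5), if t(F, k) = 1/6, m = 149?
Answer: -5840/9 ≈ -648.89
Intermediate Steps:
t(F, k) = ⅙
A(s, E) = -E²/6 - s/36 (A(s, E) = -(s/6 + E*E)/6 = -(s/6 + E²)/6 = -(E² + s/6)/6 = -E²/6 - s/36)
(11 + m)*A(-4, -1*5) = (11 + 149)*(-(-1*5)²/6 - 1/36*(-4)) = 160*(-⅙*(-5)² + ⅑) = 160*(-⅙*25 + ⅑) = 160*(-25/6 + ⅑) = 160*(-73/18) = -5840/9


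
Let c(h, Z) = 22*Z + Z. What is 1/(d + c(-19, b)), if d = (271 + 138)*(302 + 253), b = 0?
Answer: 1/226995 ≈ 4.4054e-6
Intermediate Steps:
c(h, Z) = 23*Z
d = 226995 (d = 409*555 = 226995)
1/(d + c(-19, b)) = 1/(226995 + 23*0) = 1/(226995 + 0) = 1/226995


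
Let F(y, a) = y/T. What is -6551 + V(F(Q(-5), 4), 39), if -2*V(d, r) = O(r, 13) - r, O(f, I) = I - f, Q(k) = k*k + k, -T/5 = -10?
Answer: -13037/2 ≈ -6518.5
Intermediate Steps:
T = 50 (T = -5*(-10) = 50)
Q(k) = k + k**2 (Q(k) = k**2 + k = k + k**2)
F(y, a) = y/50
V(d, r) = -13/2 + r (V(d, r) = -((13 - r) - r)/2 = -(13 - 2*r)/2 = -13/2 + r)
-6551 + V(F(Q(-5), 4), 39) = -6551 + (-13/2 + 39) = -6551 + 65/2 = -13037/2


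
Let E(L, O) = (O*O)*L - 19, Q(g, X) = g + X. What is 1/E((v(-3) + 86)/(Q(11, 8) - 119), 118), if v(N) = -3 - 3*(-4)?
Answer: -5/66234 ≈ -7.5490e-5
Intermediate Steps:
Q(g, X) = X + g
v(N) = 9 (v(N) = -3 + 12 = 9)
E(L, O) = -19 + L*O**2 (E(L, O) = O**2*L - 19 = L*O**2 - 19 = -19 + L*O**2)
1/E((v(-3) + 86)/(Q(11, 8) - 119), 118) = 1/(-19 + ((9 + 86)/((8 + 11) - 119))*118**2) = 1/(-19 + (95/(19 - 119))*13924) = 1/(-19 + (95/(-100))*13924) = 1/(-19 + (95*(-1/100))*13924) = 1/(-19 - 19/20*13924) = 1/(-19 - 66139/5) = 1/(-66234/5) = -5/66234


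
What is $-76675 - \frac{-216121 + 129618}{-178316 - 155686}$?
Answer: $- \frac{25609689853}{334002} \approx -76675.0$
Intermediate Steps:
$-76675 - \frac{-216121 + 129618}{-178316 - 155686} = -76675 - - \frac{86503}{-334002} = -76675 - \left(-86503\right) \left(- \frac{1}{334002}\right) = -76675 - \frac{86503}{334002} = - \frac{25609689853}{334002}$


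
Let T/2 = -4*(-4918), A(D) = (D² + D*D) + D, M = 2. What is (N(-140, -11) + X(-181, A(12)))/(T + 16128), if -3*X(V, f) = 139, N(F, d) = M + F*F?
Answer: 58667/166416 ≈ 0.35253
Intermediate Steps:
N(F, d) = 2 + F² (N(F, d) = 2 + F*F = 2 + F²)
A(D) = D + 2*D² (A(D) = (D² + D²) + D = 2*D² + D = D + 2*D²)
X(V, f) = -139/3 (X(V, f) = -⅓*139 = -139/3)
T = 39344 (T = 2*(-4*(-4918)) = 2*19672 = 39344)
(N(-140, -11) + X(-181, A(12)))/(T + 16128) = ((2 + (-140)²) - 139/3)/(39344 + 16128) = ((2 + 19600) - 139/3)/55472 = (19602 - 139/3)*(1/55472) = (58667/3)*(1/55472) = 58667/166416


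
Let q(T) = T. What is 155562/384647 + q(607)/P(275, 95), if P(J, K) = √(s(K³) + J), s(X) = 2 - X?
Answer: 155562/384647 - 607*I*√857098/857098 ≈ 0.40443 - 0.65565*I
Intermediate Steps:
P(J, K) = √(2 + J - K³) (P(J, K) = √((2 - K³) + J) = √(2 + J - K³))
155562/384647 + q(607)/P(275, 95) = 155562/384647 + 607/(√(2 + 275 - 1*95³)) = 155562*(1/384647) + 607/(√(2 + 275 - 1*857375)) = 155562/384647 + 607/(√(2 + 275 - 857375)) = 155562/384647 + 607/(√(-857098)) = 155562/384647 + 607/((I*√857098)) = 155562/384647 + 607*(-I*√857098/857098) = 155562/384647 - 607*I*√857098/857098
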